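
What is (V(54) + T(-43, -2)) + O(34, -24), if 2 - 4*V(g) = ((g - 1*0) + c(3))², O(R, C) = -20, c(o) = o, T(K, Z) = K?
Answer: -3499/4 ≈ -874.75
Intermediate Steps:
V(g) = ½ - (3 + g)²/4 (V(g) = ½ - ((g - 1*0) + 3)²/4 = ½ - ((g + 0) + 3)²/4 = ½ - (g + 3)²/4 = ½ - (3 + g)²/4)
(V(54) + T(-43, -2)) + O(34, -24) = ((½ - (3 + 54)²/4) - 43) - 20 = ((½ - ¼*57²) - 43) - 20 = ((½ - ¼*3249) - 43) - 20 = ((½ - 3249/4) - 43) - 20 = (-3247/4 - 43) - 20 = -3419/4 - 20 = -3499/4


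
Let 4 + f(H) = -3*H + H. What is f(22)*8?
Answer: -384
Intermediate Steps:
f(H) = -4 - 2*H (f(H) = -4 + (-3*H + H) = -4 - 2*H)
f(22)*8 = (-4 - 2*22)*8 = (-4 - 44)*8 = -48*8 = -384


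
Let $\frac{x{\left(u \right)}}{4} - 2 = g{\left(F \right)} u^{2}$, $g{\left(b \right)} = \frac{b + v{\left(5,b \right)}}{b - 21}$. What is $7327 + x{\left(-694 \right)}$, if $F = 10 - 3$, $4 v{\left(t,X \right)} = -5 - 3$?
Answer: $- \frac{4765015}{7} \approx -6.8072 \cdot 10^{5}$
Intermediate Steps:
$v{\left(t,X \right)} = -2$ ($v{\left(t,X \right)} = \frac{-5 - 3}{4} = \frac{1}{4} \left(-8\right) = -2$)
$F = 7$
$g{\left(b \right)} = \frac{-2 + b}{-21 + b}$ ($g{\left(b \right)} = \frac{b - 2}{b - 21} = \frac{-2 + b}{-21 + b}$)
$x{\left(u \right)} = 8 - \frac{10 u^{2}}{7}$ ($x{\left(u \right)} = 8 + 4 \frac{-2 + 7}{-21 + 7} u^{2} = 8 + 4 \frac{1}{-14} \cdot 5 u^{2} = 8 + 4 \left(- \frac{1}{14}\right) 5 u^{2} = 8 + 4 \left(- \frac{5 u^{2}}{14}\right) = 8 - \frac{10 u^{2}}{7}$)
$7327 + x{\left(-694 \right)} = 7327 + \left(8 - \frac{10 \left(-694\right)^{2}}{7}\right) = 7327 + \left(8 - \frac{4816360}{7}\right) = 7327 - \frac{4816304}{7} = - \frac{4765015}{7}$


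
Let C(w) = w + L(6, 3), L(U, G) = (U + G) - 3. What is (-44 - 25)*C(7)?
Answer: -897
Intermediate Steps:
L(U, G) = -3 + G + U (L(U, G) = (G + U) - 3 = -3 + G + U)
C(w) = 6 + w (C(w) = w + (-3 + 3 + 6) = w + 6 = 6 + w)
(-44 - 25)*C(7) = (-44 - 25)*(6 + 7) = -69*13 = -897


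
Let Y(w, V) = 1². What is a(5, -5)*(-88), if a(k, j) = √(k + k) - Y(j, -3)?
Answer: 88 - 88*√10 ≈ -190.28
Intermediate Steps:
Y(w, V) = 1
a(k, j) = -1 + √2*√k (a(k, j) = √(k + k) - 1*1 = √(2*k) - 1 = √2*√k - 1 = -1 + √2*√k)
a(5, -5)*(-88) = (-1 + √2*√5)*(-88) = (-1 + √10)*(-88) = 88 - 88*√10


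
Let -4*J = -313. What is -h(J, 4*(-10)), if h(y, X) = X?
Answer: 40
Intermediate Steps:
J = 313/4 (J = -¼*(-313) = 313/4 ≈ 78.250)
-h(J, 4*(-10)) = -4*(-10) = -1*(-40) = 40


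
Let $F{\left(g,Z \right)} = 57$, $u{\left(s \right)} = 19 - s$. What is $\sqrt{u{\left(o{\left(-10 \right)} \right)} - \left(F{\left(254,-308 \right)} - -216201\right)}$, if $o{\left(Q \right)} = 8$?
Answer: $i \sqrt{216247} \approx 465.02 i$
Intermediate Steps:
$\sqrt{u{\left(o{\left(-10 \right)} \right)} - \left(F{\left(254,-308 \right)} - -216201\right)} = \sqrt{\left(19 - 8\right) - \left(57 - -216201\right)} = \sqrt{\left(19 - 8\right) - \left(57 + 216201\right)} = \sqrt{11 - 216258} = \sqrt{-216247} = i \sqrt{216247}$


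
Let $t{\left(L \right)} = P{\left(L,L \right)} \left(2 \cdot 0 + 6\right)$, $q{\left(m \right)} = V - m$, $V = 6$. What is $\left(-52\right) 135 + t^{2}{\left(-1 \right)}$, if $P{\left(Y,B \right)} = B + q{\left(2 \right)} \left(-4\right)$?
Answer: $3384$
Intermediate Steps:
$q{\left(m \right)} = 6 - m$
$P{\left(Y,B \right)} = -16 + B$ ($P{\left(Y,B \right)} = B + \left(6 - 2\right) \left(-4\right) = B + 4 \left(-4\right) = B - 16 = -16 + B$)
$t{\left(L \right)} = -96 + 6 L$ ($t{\left(L \right)} = \left(-16 + L\right) \left(2 \cdot 0 + 6\right) = \left(-16 + L\right) \left(0 + 6\right) = \left(-16 + L\right) 6 = -96 + 6 L$)
$\left(-52\right) 135 + t^{2}{\left(-1 \right)} = \left(-52\right) 135 + \left(-96 + 6 \left(-1\right)\right)^{2} = -7020 + \left(-96 - 6\right)^{2} = -7020 + \left(-102\right)^{2} = -7020 + 10404 = 3384$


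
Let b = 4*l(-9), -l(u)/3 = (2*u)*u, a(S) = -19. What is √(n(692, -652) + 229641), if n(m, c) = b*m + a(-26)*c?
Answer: I*√1103219 ≈ 1050.3*I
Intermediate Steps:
l(u) = -6*u² (l(u) = -3*2*u*u = -6*u²)
b = -1944 (b = 4*(-6*(-9)²) = 4*(-6*81) = 4*(-486) = -1944)
n(m, c) = -1944*m - 19*c
√(n(692, -652) + 229641) = √((-1944*692 - 19*(-652)) + 229641) = √((-1345248 + 12388) + 229641) = √(-1332860 + 229641) = √(-1103219) = I*√1103219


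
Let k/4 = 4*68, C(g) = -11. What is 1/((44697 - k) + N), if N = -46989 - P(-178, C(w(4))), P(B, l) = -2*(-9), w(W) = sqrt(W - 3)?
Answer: -1/3398 ≈ -0.00029429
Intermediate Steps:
w(W) = sqrt(-3 + W)
k = 1088 (k = 4*(4*68) = 4*272 = 1088)
P(B, l) = 18
N = -47007 (N = -46989 - 1*18 = -46989 - 18 = -47007)
1/((44697 - k) + N) = 1/((44697 - 1*1088) - 47007) = 1/((44697 - 1088) - 47007) = 1/(43609 - 47007) = 1/(-3398) = -1/3398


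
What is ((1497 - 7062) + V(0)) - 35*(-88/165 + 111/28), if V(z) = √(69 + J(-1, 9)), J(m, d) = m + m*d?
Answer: -68221/12 + √59 ≈ -5677.4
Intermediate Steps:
J(m, d) = m + d*m
V(z) = √59 (V(z) = √(69 - (1 + 9)) = √(69 - 1*10) = √(69 - 10) = √59)
((1497 - 7062) + V(0)) - 35*(-88/165 + 111/28) = ((1497 - 7062) + √59) - 35*(-88/165 + 111/28) = (-5565 + √59) - 35*(-88*1/165 + 111*(1/28)) = (-5565 + √59) - 35*(-8/15 + 111/28) = (-5565 + √59) - 35*1441/420 = (-5565 + √59) - 1*1441/12 = (-5565 + √59) - 1441/12 = -68221/12 + √59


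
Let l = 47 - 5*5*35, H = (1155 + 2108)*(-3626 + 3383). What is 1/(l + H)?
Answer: -1/793737 ≈ -1.2599e-6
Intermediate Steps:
H = -792909 (H = 3263*(-243) = -792909)
l = -828 (l = 47 - 25*35 = 47 - 875 = -828)
1/(l + H) = 1/(-828 - 792909) = 1/(-793737) = -1/793737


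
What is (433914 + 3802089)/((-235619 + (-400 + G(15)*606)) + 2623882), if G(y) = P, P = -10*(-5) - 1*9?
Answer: 4236003/2412709 ≈ 1.7557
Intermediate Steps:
P = 41 (P = 50 - 9 = 41)
G(y) = 41
(433914 + 3802089)/((-235619 + (-400 + G(15)*606)) + 2623882) = (433914 + 3802089)/((-235619 + (-400 + 41*606)) + 2623882) = 4236003/((-235619 + (-400 + 24846)) + 2623882) = 4236003/((-235619 + 24446) + 2623882) = 4236003/(-211173 + 2623882) = 4236003/2412709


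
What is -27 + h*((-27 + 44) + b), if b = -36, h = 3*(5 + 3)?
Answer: -483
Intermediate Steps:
h = 24 (h = 3*8 = 24)
-27 + h*((-27 + 44) + b) = -27 + 24*((-27 + 44) - 36) = -27 + 24*(17 - 36) = -27 + 24*(-19) = -27 - 456 = -483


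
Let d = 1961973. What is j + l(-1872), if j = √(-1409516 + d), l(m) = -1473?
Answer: -1473 + √552457 ≈ -729.73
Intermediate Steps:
j = √552457 (j = √(-1409516 + 1961973) = √552457 ≈ 743.27)
j + l(-1872) = √552457 - 1473 = -1473 + √552457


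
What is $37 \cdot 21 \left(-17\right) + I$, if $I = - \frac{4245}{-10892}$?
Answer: $- \frac{143868183}{10892} \approx -13209.0$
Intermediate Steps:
$I = \frac{4245}{10892}$ ($I = \left(-4245\right) \left(- \frac{1}{10892}\right) = \frac{4245}{10892} \approx 0.38974$)
$37 \cdot 21 \left(-17\right) + I = 37 \cdot 21 \left(-17\right) + \frac{4245}{10892} = 777 \left(-17\right) + \frac{4245}{10892} = -13209 + \frac{4245}{10892} = - \frac{143868183}{10892}$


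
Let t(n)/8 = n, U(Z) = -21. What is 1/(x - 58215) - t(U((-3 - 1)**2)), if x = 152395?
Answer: 15822241/94180 ≈ 168.00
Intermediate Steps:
t(n) = 8*n
1/(x - 58215) - t(U((-3 - 1)**2)) = 1/(152395 - 58215) - 8*(-21) = 1/94180 - 1*(-168) = 1/94180 + 168 = 15822241/94180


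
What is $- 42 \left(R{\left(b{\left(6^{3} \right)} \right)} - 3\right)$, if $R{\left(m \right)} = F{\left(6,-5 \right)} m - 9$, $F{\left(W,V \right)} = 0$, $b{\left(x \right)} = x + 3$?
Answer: $504$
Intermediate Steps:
$b{\left(x \right)} = 3 + x$
$R{\left(m \right)} = -9$ ($R{\left(m \right)} = 0 m - 9 = 0 - 9 = -9$)
$- 42 \left(R{\left(b{\left(6^{3} \right)} \right)} - 3\right) = - 42 \left(-9 - 3\right) = \left(-42\right) \left(-12\right) = 504$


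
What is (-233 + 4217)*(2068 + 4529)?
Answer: 26282448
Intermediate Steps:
(-233 + 4217)*(2068 + 4529) = 3984*6597 = 26282448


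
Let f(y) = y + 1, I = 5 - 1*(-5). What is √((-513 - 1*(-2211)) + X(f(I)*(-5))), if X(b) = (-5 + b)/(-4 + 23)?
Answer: 3*√67982/19 ≈ 41.168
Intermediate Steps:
I = 10 (I = 5 + 5 = 10)
f(y) = 1 + y
X(b) = -5/19 + b/19 (X(b) = (-5 + b)/19 = (-5 + b)*(1/19) = -5/19 + b/19)
√((-513 - 1*(-2211)) + X(f(I)*(-5))) = √((-513 - 1*(-2211)) + (-5/19 + ((1 + 10)*(-5))/19)) = √((-513 + 2211) + (-5/19 + (11*(-5))/19)) = √(1698 + (-5/19 + (1/19)*(-55))) = √(1698 + (-5/19 - 55/19)) = √(1698 - 60/19) = √(32202/19) = 3*√67982/19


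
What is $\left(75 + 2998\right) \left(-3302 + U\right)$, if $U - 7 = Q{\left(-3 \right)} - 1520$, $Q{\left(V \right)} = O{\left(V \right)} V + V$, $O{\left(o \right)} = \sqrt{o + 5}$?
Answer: $-14805714 - 9219 \sqrt{2} \approx -1.4819 \cdot 10^{7}$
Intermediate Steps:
$O{\left(o \right)} = \sqrt{5 + o}$
$Q{\left(V \right)} = V + V \sqrt{5 + V}$ ($Q{\left(V \right)} = \sqrt{5 + V} V + V = V \sqrt{5 + V} + V = V + V \sqrt{5 + V}$)
$U = -1516 - 3 \sqrt{2}$ ($U = 7 - \left(1520 + 3 \left(1 + \sqrt{5 - 3}\right)\right) = 7 - \left(1520 + 3 \left(1 + \sqrt{2}\right)\right) = 7 - \left(1523 + 3 \sqrt{2}\right) = -1516 - 3 \sqrt{2} \approx -1520.2$)
$\left(75 + 2998\right) \left(-3302 + U\right) = \left(75 + 2998\right) \left(-3302 - \left(1516 + 3 \sqrt{2}\right)\right) = 3073 \left(-4818 - 3 \sqrt{2}\right) = -14805714 - 9219 \sqrt{2}$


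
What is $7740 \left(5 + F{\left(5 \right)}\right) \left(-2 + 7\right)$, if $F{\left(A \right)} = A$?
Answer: $387000$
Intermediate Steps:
$7740 \left(5 + F{\left(5 \right)}\right) \left(-2 + 7\right) = 7740 \left(5 + 5\right) \left(-2 + 7\right) = 7740 \cdot 10 \cdot 5 = 7740 \cdot 50 = 387000$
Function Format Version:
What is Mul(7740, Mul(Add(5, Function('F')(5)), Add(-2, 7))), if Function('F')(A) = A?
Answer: 387000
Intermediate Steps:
Mul(7740, Mul(Add(5, Function('F')(5)), Add(-2, 7))) = Mul(7740, Mul(Add(5, 5), Add(-2, 7))) = Mul(7740, Mul(10, 5)) = Mul(7740, 50) = 387000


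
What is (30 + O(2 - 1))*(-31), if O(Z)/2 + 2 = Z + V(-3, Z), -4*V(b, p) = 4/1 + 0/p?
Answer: -806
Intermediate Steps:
V(b, p) = -1 (V(b, p) = -(4/1 + 0/p)/4 = -(4*1 + 0)/4 = -(4 + 0)/4 = -1/4*4 = -1)
O(Z) = -6 + 2*Z (O(Z) = -4 + 2*(Z - 1) = -4 + 2*(-1 + Z) = -4 + (-2 + 2*Z) = -6 + 2*Z)
(30 + O(2 - 1))*(-31) = (30 + (-6 + 2*(2 - 1)))*(-31) = (30 + (-6 + 2*1))*(-31) = (30 + (-6 + 2))*(-31) = (30 - 4)*(-31) = 26*(-31) = -806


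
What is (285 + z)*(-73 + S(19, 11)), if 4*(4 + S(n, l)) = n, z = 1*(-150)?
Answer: -39015/4 ≈ -9753.8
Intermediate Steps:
z = -150
S(n, l) = -4 + n/4
(285 + z)*(-73 + S(19, 11)) = (285 - 150)*(-73 + (-4 + (¼)*19)) = 135*(-73 + (-4 + 19/4)) = 135*(-73 + ¾) = 135*(-289/4) = -39015/4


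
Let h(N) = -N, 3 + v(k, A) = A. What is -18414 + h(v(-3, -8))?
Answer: -18403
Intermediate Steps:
v(k, A) = -3 + A
-18414 + h(v(-3, -8)) = -18414 - (-3 - 8) = -18414 - 1*(-11) = -18414 + 11 = -18403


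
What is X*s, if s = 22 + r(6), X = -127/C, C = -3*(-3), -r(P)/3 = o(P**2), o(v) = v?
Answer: 10922/9 ≈ 1213.6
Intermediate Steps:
r(P) = -3*P**2
C = 9
X = -127/9 ≈ -14.111
s = -86 (s = 22 - 3*6**2 = 22 - 3*36 = 22 - 108 = -86)
X*s = -127/9*(-86) = 10922/9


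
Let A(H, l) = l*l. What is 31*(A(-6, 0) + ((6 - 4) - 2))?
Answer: 0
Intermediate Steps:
A(H, l) = l**2
31*(A(-6, 0) + ((6 - 4) - 2)) = 31*(0**2 + ((6 - 4) - 2)) = 31*(0 + (2 - 2)) = 31*(0 + 0) = 31*0 = 0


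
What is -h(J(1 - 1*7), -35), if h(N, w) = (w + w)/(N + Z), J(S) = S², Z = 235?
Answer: 70/271 ≈ 0.25830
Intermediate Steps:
h(N, w) = 2*w/(235 + N) (h(N, w) = (w + w)/(N + 235) = (2*w)/(235 + N) = 2*w/(235 + N))
-h(J(1 - 1*7), -35) = -2*(-35)/(235 + (1 - 1*7)²) = -2*(-35)/(235 + (1 - 7)²) = -2*(-35)/(235 + (-6)²) = -2*(-35)/(235 + 36) = -2*(-35)/271 = -1*(-70/271) = 70/271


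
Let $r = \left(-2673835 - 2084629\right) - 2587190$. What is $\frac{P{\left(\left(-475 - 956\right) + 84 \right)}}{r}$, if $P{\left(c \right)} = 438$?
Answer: $- \frac{219}{3672827} \approx -5.9627 \cdot 10^{-5}$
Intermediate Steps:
$r = -7345654$ ($r = -4758464 - 2587190 = -7345654$)
$\frac{P{\left(\left(-475 - 956\right) + 84 \right)}}{r} = \frac{438}{-7345654} = 438 \left(- \frac{1}{7345654}\right) = - \frac{219}{3672827}$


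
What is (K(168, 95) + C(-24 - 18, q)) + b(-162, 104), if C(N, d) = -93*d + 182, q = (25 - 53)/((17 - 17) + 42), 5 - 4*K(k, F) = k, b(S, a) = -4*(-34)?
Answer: 1357/4 ≈ 339.25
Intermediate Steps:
b(S, a) = 136
K(k, F) = 5/4 - k/4
q = -2/3 (q = -28/(0 + 42) = -28/42 = -28*1/42 = -2/3 ≈ -0.66667)
C(N, d) = 182 - 93*d
(K(168, 95) + C(-24 - 18, q)) + b(-162, 104) = ((5/4 - 1/4*168) + (182 - 93*(-2/3))) + 136 = ((5/4 - 42) + (182 + 62)) + 136 = (-163/4 + 244) + 136 = 813/4 + 136 = 1357/4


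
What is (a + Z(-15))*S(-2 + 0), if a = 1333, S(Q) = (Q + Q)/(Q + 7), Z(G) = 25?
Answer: -5432/5 ≈ -1086.4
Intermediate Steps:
S(Q) = 2*Q/(7 + Q) (S(Q) = (2*Q)/(7 + Q) = 2*Q/(7 + Q))
(a + Z(-15))*S(-2 + 0) = (1333 + 25)*(2*(-2 + 0)/(7 + (-2 + 0))) = 1358*(2*(-2)/(7 - 2)) = 1358*(2*(-2)/5) = 1358*(2*(-2)*(⅕)) = 1358*(-⅘) = -5432/5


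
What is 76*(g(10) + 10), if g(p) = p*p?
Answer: 8360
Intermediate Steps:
g(p) = p**2
76*(g(10) + 10) = 76*(10**2 + 10) = 76*(100 + 10) = 76*110 = 8360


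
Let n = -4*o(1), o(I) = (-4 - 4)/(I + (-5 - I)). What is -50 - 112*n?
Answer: 3334/5 ≈ 666.80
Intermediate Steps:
o(I) = 8/5 (o(I) = -8/(-5) = -8*(-⅕) = 8/5)
n = -32/5 (n = -4*8/5 = -32/5 ≈ -6.4000)
-50 - 112*n = -50 - 112*(-32/5) = -50 + 3584/5 = 3334/5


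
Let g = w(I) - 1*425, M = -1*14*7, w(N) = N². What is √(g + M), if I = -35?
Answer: 3*√78 ≈ 26.495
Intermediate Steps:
M = -98 (M = -14*7 = -98)
g = 800 (g = (-35)² - 1*425 = 1225 - 425 = 800)
√(g + M) = √(800 - 98) = √702 = 3*√78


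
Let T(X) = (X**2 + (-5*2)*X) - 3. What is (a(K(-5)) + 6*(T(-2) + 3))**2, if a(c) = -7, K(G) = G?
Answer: 18769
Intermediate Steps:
T(X) = -3 + X**2 - 10*X (T(X) = (X**2 - 10*X) - 3 = -3 + X**2 - 10*X)
(a(K(-5)) + 6*(T(-2) + 3))**2 = (-7 + 6*((-3 + (-2)**2 - 10*(-2)) + 3))**2 = (-7 + 6*((-3 + 4 + 20) + 3))**2 = (-7 + 6*(21 + 3))**2 = (-7 + 6*24)**2 = (-7 + 144)**2 = 137**2 = 18769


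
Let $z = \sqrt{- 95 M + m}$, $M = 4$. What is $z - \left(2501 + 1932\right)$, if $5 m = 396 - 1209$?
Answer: $-4433 + \frac{i \sqrt{13565}}{5} \approx -4433.0 + 23.294 i$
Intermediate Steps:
$m = - \frac{813}{5}$ ($m = \frac{396 - 1209}{5} = \frac{1}{5} \left(-813\right) = - \frac{813}{5} \approx -162.6$)
$z = \frac{i \sqrt{13565}}{5}$ ($z = \sqrt{\left(-95\right) 4 - \frac{813}{5}} = \sqrt{-380 - \frac{813}{5}} = \sqrt{- \frac{2713}{5}} = \frac{i \sqrt{13565}}{5} \approx 23.294 i$)
$z - \left(2501 + 1932\right) = \frac{i \sqrt{13565}}{5} - \left(2501 + 1932\right) = \frac{i \sqrt{13565}}{5} - 4433 = -4433 + \frac{i \sqrt{13565}}{5}$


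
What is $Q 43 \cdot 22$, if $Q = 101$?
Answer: $95546$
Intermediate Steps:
$Q 43 \cdot 22 = 101 \cdot 43 \cdot 22 = 4343 \cdot 22 = 95546$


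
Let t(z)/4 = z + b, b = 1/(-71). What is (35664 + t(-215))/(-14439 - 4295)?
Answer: -1235540/665057 ≈ -1.8578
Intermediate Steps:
b = -1/71 ≈ -0.014085
t(z) = -4/71 + 4*z (t(z) = 4*(z - 1/71) = 4*(-1/71 + z) = -4/71 + 4*z)
(35664 + t(-215))/(-14439 - 4295) = (35664 + (-4/71 + 4*(-215)))/(-14439 - 4295) = (35664 + (-4/71 - 860))/(-18734) = (35664 - 61064/71)*(-1/18734) = (2471080/71)*(-1/18734) = -1235540/665057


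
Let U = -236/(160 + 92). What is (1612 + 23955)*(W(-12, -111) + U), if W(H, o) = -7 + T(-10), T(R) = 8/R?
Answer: -70360384/315 ≈ -2.2337e+5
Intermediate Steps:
W(H, o) = -39/5 (W(H, o) = -7 + 8/(-10) = -7 + 8*(-⅒) = -7 - ⅘ = -39/5)
U = -59/63 (U = -236/252 = (1/252)*(-236) = -59/63 ≈ -0.93651)
(1612 + 23955)*(W(-12, -111) + U) = (1612 + 23955)*(-39/5 - 59/63) = 25567*(-2752/315) = -70360384/315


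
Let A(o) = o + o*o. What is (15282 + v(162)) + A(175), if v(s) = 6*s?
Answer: 47054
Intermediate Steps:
A(o) = o + o²
(15282 + v(162)) + A(175) = (15282 + 6*162) + 175*(1 + 175) = (15282 + 972) + 175*176 = 16254 + 30800 = 47054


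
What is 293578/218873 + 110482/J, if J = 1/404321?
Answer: 9777099091935884/218873 ≈ 4.4670e+10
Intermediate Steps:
J = 1/404321 ≈ 2.4733e-6
293578/218873 + 110482/J = 293578/218873 + 110482/(1/404321) = 293578*(1/218873) + 110482*404321 = 293578/218873 + 44670192722 = 9777099091935884/218873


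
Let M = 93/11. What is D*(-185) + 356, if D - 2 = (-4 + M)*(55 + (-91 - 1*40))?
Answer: 688786/11 ≈ 62617.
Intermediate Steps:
M = 93/11 (M = 93*(1/11) = 93/11 ≈ 8.4545)
D = -3702/11 (D = 2 + (-4 + 93/11)*(55 + (-91 - 1*40)) = 2 + 49*(55 + (-91 - 40))/11 = 2 + 49*(55 - 131)/11 = 2 + (49/11)*(-76) = 2 - 3724/11 = -3702/11 ≈ -336.55)
D*(-185) + 356 = -3702/11*(-185) + 356 = 684870/11 + 356 = 688786/11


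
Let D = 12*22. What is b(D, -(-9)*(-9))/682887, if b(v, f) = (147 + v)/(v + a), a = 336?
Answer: 137/136577400 ≈ 1.0031e-6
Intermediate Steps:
D = 264
b(v, f) = (147 + v)/(336 + v) (b(v, f) = (147 + v)/(v + 336) = (147 + v)/(336 + v))
b(D, -(-9)*(-9))/682887 = ((147 + 264)/(336 + 264))/682887 = (411/600)*(1/682887) = ((1/600)*411)*(1/682887) = (137/200)*(1/682887) = 137/136577400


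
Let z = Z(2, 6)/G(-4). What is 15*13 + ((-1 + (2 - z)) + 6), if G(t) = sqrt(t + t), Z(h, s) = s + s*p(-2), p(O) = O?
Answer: 202 - 3*I*sqrt(2)/2 ≈ 202.0 - 2.1213*I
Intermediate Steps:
Z(h, s) = -s (Z(h, s) = s + s*(-2) = s - 2*s = -s)
G(t) = sqrt(2)*sqrt(t) (G(t) = sqrt(2*t) = sqrt(2)*sqrt(t))
z = 3*I*sqrt(2)/2 (z = (-1*6)/((sqrt(2)*sqrt(-4))) = -6*(-I*sqrt(2)/4) = -(-3)*I*sqrt(2)/2 = 3*I*sqrt(2)/2 ≈ 2.1213*I)
15*13 + ((-1 + (2 - z)) + 6) = 15*13 + ((-1 + (2 - 3*I*sqrt(2)/2)) + 6) = 195 + ((-1 + (2 - 3*I*sqrt(2)/2)) + 6) = 195 + ((1 - 3*I*sqrt(2)/2) + 6) = 195 + (7 - 3*I*sqrt(2)/2) = 202 - 3*I*sqrt(2)/2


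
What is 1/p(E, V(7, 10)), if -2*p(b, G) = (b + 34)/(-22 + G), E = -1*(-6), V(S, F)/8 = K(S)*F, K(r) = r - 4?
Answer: -109/10 ≈ -10.900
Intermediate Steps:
K(r) = -4 + r
V(S, F) = 8*F*(-4 + S) (V(S, F) = 8*((-4 + S)*F) = 8*(F*(-4 + S)) = 8*F*(-4 + S))
E = 6
p(b, G) = -(34 + b)/(2*(-22 + G)) (p(b, G) = -(b + 34)/(2*(-22 + G)) = -(34 + b)/(2*(-22 + G)))
1/p(E, V(7, 10)) = 1/((-34 - 1*6)/(2*(-22 + 8*10*(-4 + 7)))) = 1/((-34 - 6)/(2*(-22 + 8*10*3))) = 1/((½)*(-40)/(-22 + 240)) = 1/((½)*(-40)/218) = 1/((½)*(1/218)*(-40)) = 1/(-10/109) = -109/10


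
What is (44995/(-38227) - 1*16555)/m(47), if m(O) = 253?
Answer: -632892980/9671431 ≈ -65.439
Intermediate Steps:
(44995/(-38227) - 1*16555)/m(47) = (44995/(-38227) - 1*16555)/253 = (44995*(-1/38227) - 16555)*(1/253) = (-44995/38227 - 16555)*(1/253) = -632892980/38227*1/253 = -632892980/9671431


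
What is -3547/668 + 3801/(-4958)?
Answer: -10062547/1655972 ≈ -6.0765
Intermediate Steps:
-3547/668 + 3801/(-4958) = -3547*1/668 + 3801*(-1/4958) = -3547/668 - 3801/4958 = -10062547/1655972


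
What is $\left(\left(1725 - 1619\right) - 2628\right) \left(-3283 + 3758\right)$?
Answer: $-1197950$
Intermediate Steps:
$\left(\left(1725 - 1619\right) - 2628\right) \left(-3283 + 3758\right) = \left(106 - 2628\right) 475 = \left(-2522\right) 475 = -1197950$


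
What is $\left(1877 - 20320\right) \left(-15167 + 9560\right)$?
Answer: $103409901$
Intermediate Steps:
$\left(1877 - 20320\right) \left(-15167 + 9560\right) = \left(-18443\right) \left(-5607\right) = 103409901$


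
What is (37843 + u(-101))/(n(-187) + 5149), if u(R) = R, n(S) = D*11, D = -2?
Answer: 37742/5127 ≈ 7.3614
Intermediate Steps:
n(S) = -22 (n(S) = -2*11 = -22)
(37843 + u(-101))/(n(-187) + 5149) = (37843 - 101)/(-22 + 5149) = 37742/5127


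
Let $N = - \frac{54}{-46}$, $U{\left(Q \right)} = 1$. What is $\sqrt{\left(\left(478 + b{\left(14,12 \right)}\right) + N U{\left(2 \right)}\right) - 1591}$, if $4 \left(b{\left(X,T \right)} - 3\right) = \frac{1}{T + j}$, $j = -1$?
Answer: $\frac{i \sqrt{283893577}}{506} \approx 33.299 i$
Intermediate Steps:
$b{\left(X,T \right)} = 3 + \frac{1}{4 \left(-1 + T\right)}$ ($b{\left(X,T \right)} = 3 + \frac{1}{4 \left(T - 1\right)} = 3 + \frac{1}{4 \left(-1 + T\right)}$)
$N = \frac{27}{23}$ ($N = \left(-54\right) \left(- \frac{1}{46}\right) = \frac{27}{23} \approx 1.1739$)
$\sqrt{\left(\left(478 + b{\left(14,12 \right)}\right) + N U{\left(2 \right)}\right) - 1591} = \sqrt{\left(\left(478 + \frac{-11 + 12 \cdot 12}{4 \left(-1 + 12\right)}\right) + \frac{27}{23} \cdot 1\right) - 1591} = \sqrt{\left(\left(478 + \frac{-11 + 144}{4 \cdot 11}\right) + \frac{27}{23}\right) - 1591} = \sqrt{\left(\left(478 + \frac{1}{4} \cdot \frac{1}{11} \cdot 133\right) + \frac{27}{23}\right) - 1591} = \sqrt{\left(\left(478 + \frac{133}{44}\right) + \frac{27}{23}\right) - 1591} = \sqrt{\left(\frac{21165}{44} + \frac{27}{23}\right) - 1591} = \sqrt{\frac{487983}{1012} - 1591} = \sqrt{- \frac{1122109}{1012}} = \frac{i \sqrt{283893577}}{506}$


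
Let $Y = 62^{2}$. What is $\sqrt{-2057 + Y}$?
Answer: $\sqrt{1787} \approx 42.273$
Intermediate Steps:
$Y = 3844$
$\sqrt{-2057 + Y} = \sqrt{-2057 + 3844} = \sqrt{1787}$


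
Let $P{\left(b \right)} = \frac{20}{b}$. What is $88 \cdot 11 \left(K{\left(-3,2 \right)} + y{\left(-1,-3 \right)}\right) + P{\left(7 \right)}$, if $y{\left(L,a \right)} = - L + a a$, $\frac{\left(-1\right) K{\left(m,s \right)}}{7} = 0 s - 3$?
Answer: $\frac{210076}{7} \approx 30011.0$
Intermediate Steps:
$K{\left(m,s \right)} = 21$ ($K{\left(m,s \right)} = - 7 \left(0 s - 3\right) = - 7 \left(0 - 3\right) = \left(-7\right) \left(-3\right) = 21$)
$y{\left(L,a \right)} = a^{2} - L$ ($y{\left(L,a \right)} = - L + a^{2} = a^{2} - L$)
$88 \cdot 11 \left(K{\left(-3,2 \right)} + y{\left(-1,-3 \right)}\right) + P{\left(7 \right)} = 88 \cdot 11 \left(21 - \left(-1 - \left(-3\right)^{2}\right)\right) + \frac{20}{7} = 88 \cdot 11 \left(21 + \left(9 + 1\right)\right) + 20 \cdot \frac{1}{7} = 88 \cdot 11 \left(21 + 10\right) + \frac{20}{7} = 88 \cdot 11 \cdot 31 + \frac{20}{7} = 88 \cdot 341 + \frac{20}{7} = 30008 + \frac{20}{7} = \frac{210076}{7}$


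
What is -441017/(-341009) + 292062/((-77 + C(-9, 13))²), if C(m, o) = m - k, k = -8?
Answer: 17046486331/345783126 ≈ 49.298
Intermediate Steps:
C(m, o) = 8 + m (C(m, o) = m - 1*(-8) = m + 8 = 8 + m)
-441017/(-341009) + 292062/((-77 + C(-9, 13))²) = -441017/(-341009) + 292062/((-77 + (8 - 9))²) = -441017*(-1/341009) + 292062/((-77 - 1)²) = 441017/341009 + 292062/((-78)²) = 441017/341009 + 292062/6084 = 441017/341009 + 292062*(1/6084) = 441017/341009 + 48677/1014 = 17046486331/345783126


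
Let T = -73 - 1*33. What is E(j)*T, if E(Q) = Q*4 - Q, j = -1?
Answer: 318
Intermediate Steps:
E(Q) = 3*Q (E(Q) = 4*Q - Q = 3*Q)
T = -106 (T = -73 - 33 = -106)
E(j)*T = (3*(-1))*(-106) = -3*(-106) = 318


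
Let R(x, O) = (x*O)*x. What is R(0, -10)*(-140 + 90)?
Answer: 0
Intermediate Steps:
R(x, O) = O*x² (R(x, O) = (O*x)*x = O*x²)
R(0, -10)*(-140 + 90) = (-10*0²)*(-140 + 90) = -10*0*(-50) = 0*(-50) = 0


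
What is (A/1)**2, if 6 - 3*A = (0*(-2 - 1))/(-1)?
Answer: 4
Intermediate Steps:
A = 2 (A = 2 - 0*(-2 - 1)/(3*(-1)) = 2 - 0*(-3)*(-1)/3 = 2 - 0*(-1) = 2 - 1/3*0 = 2 + 0 = 2)
(A/1)**2 = (2/1)**2 = (2*1)**2 = 2**2 = 4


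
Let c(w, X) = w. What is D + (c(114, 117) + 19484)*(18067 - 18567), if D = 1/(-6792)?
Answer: -66554808001/6792 ≈ -9.7990e+6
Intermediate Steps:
D = -1/6792 ≈ -0.00014723
D + (c(114, 117) + 19484)*(18067 - 18567) = -1/6792 + (114 + 19484)*(18067 - 18567) = -1/6792 + 19598*(-500) = -1/6792 - 9799000 = -66554808001/6792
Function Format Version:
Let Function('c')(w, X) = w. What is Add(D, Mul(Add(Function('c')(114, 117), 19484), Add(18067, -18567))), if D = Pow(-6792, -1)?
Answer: Rational(-66554808001, 6792) ≈ -9.7990e+6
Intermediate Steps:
D = Rational(-1, 6792) ≈ -0.00014723
Add(D, Mul(Add(Function('c')(114, 117), 19484), Add(18067, -18567))) = Add(Rational(-1, 6792), Mul(Add(114, 19484), Add(18067, -18567))) = Add(Rational(-1, 6792), Mul(19598, -500)) = Add(Rational(-1, 6792), -9799000) = Rational(-66554808001, 6792)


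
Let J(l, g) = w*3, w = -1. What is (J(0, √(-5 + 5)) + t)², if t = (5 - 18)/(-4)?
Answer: 1/16 ≈ 0.062500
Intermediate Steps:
J(l, g) = -3 (J(l, g) = -1*3 = -3)
t = 13/4 (t = -¼*(-13) = 13/4 ≈ 3.2500)
(J(0, √(-5 + 5)) + t)² = (-3 + 13/4)² = (¼)² = 1/16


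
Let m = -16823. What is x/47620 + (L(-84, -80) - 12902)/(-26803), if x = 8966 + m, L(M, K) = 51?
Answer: 401373449/1276358860 ≈ 0.31447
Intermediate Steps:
x = -7857 (x = 8966 - 16823 = -7857)
x/47620 + (L(-84, -80) - 12902)/(-26803) = -7857/47620 + (51 - 12902)/(-26803) = -7857*1/47620 - 12851*(-1/26803) = -7857/47620 + 12851/26803 = 401373449/1276358860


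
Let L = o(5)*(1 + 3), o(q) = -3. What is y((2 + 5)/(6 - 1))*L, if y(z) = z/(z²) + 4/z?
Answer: -300/7 ≈ -42.857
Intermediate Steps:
y(z) = 5/z (y(z) = z/z² + 4/z = 1/z + 4/z = 5/z)
L = -12 (L = -3*(1 + 3) = -3*4 = -12)
y((2 + 5)/(6 - 1))*L = (5/(((2 + 5)/(6 - 1))))*(-12) = (5/((7/5)))*(-12) = (5/((7*(⅕))))*(-12) = (5/(7/5))*(-12) = (5*(5/7))*(-12) = (25/7)*(-12) = -300/7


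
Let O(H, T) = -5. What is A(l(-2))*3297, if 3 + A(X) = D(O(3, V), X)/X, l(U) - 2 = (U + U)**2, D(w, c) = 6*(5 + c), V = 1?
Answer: 15386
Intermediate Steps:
D(w, c) = 30 + 6*c
l(U) = 2 + 4*U**2 (l(U) = 2 + (U + U)**2 = 2 + (2*U)**2 = 2 + 4*U**2)
A(X) = -3 + (30 + 6*X)/X
A(l(-2))*3297 = (3 + 30/(2 + 4*(-2)**2))*3297 = (3 + 30/(2 + 4*4))*3297 = (3 + 30/(2 + 16))*3297 = (3 + 30/18)*3297 = (3 + 30*(1/18))*3297 = (3 + 5/3)*3297 = (14/3)*3297 = 15386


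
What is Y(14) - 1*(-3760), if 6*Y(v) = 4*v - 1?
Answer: 22615/6 ≈ 3769.2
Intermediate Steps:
Y(v) = -⅙ + 2*v/3 (Y(v) = (4*v - 1)/6 = (-1 + 4*v)/6 = -⅙ + 2*v/3)
Y(14) - 1*(-3760) = (-⅙ + (⅔)*14) - 1*(-3760) = (-⅙ + 28/3) + 3760 = 55/6 + 3760 = 22615/6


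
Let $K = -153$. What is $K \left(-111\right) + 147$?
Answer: $17130$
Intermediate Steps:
$K \left(-111\right) + 147 = \left(-153\right) \left(-111\right) + 147 = 16983 + 147 = 17130$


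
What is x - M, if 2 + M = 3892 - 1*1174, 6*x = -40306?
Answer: -28301/3 ≈ -9433.7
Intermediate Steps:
x = -20153/3 (x = (1/6)*(-40306) = -20153/3 ≈ -6717.7)
M = 2716 (M = -2 + (3892 - 1*1174) = -2 + (3892 - 1174) = -2 + 2718 = 2716)
x - M = -20153/3 - 1*2716 = -20153/3 - 2716 = -28301/3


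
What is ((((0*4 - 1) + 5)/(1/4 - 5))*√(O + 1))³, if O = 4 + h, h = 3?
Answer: -65536*√2/6859 ≈ -13.512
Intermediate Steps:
O = 7 (O = 4 + 3 = 7)
((((0*4 - 1) + 5)/(1/4 - 5))*√(O + 1))³ = ((((0*4 - 1) + 5)/(1/4 - 5))*√(7 + 1))³ = ((((0 - 1) + 5)/(1*(¼) - 5))*√8)³ = (((-1 + 5)/(¼ - 5))*(2*√2))³ = ((4/(-19/4))*(2*√2))³ = ((4*(-4/19))*(2*√2))³ = (-32*√2/19)³ = -65536*√2/6859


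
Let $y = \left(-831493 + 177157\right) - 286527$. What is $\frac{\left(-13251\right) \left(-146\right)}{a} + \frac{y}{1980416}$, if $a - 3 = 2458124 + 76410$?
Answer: $\frac{1446751807305}{5019437627392} \approx 0.28823$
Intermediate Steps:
$a = 2534537$ ($a = 3 + \left(2458124 + 76410\right) = 3 + 2534534 = 2534537$)
$y = -940863$ ($y = -654336 - 286527 = -940863$)
$\frac{\left(-13251\right) \left(-146\right)}{a} + \frac{y}{1980416} = \frac{\left(-13251\right) \left(-146\right)}{2534537} - \frac{940863}{1980416} = 1934646 \cdot \frac{1}{2534537} - \frac{940863}{1980416} = \frac{1934646}{2534537} - \frac{940863}{1980416} = \frac{1446751807305}{5019437627392}$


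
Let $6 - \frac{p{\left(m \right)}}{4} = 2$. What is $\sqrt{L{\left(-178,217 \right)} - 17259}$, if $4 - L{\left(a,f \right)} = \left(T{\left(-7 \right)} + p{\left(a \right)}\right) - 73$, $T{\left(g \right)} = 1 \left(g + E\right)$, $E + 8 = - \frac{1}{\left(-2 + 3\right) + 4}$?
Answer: $\frac{3 i \sqrt{47730}}{5} \approx 131.08 i$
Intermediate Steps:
$p{\left(m \right)} = 16$ ($p{\left(m \right)} = 24 - 8 = 16$)
$E = - \frac{41}{5}$ ($E = -8 - \frac{1}{\left(-2 + 3\right) + 4} = -8 - \frac{1}{1 + 4} = -8 - \frac{1}{5} = - \frac{41}{5} \approx -8.2$)
$T{\left(g \right)} = - \frac{41}{5} + g$ ($T{\left(g \right)} = 1 \left(g - \frac{41}{5}\right) = 1 \left(- \frac{41}{5} + g\right) = - \frac{41}{5} + g$)
$L{\left(a,f \right)} = \frac{381}{5}$ ($L{\left(a,f \right)} = 4 - \left(\left(\left(- \frac{41}{5} - 7\right) + 16\right) - 73\right) = 4 - \left(\left(- \frac{76}{5} + 16\right) - 73\right) = 4 - \left(\frac{4}{5} - 73\right) = 4 - - \frac{361}{5} = 4 + \frac{361}{5} = \frac{381}{5}$)
$\sqrt{L{\left(-178,217 \right)} - 17259} = \sqrt{\frac{381}{5} - 17259} = \sqrt{- \frac{85914}{5}} = \frac{3 i \sqrt{47730}}{5}$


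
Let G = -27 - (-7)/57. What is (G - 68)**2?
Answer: 29246464/3249 ≈ 9001.7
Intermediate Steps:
G = -1532/57 (G = -27 - (-7)/57 = -27 - 1*(-7/57) = -27 + 7/57 = -1532/57 ≈ -26.877)
(G - 68)**2 = (-1532/57 - 68)**2 = (-5408/57)**2 = 29246464/3249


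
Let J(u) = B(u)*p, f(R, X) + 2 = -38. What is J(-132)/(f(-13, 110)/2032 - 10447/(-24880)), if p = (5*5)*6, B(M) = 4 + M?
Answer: -20222464000/421523 ≈ -47975.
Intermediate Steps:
f(R, X) = -40 (f(R, X) = -2 - 38 = -40)
p = 150 (p = 25*6 = 150)
J(u) = 600 + 150*u (J(u) = (4 + u)*150 = 600 + 150*u)
J(-132)/(f(-13, 110)/2032 - 10447/(-24880)) = (600 + 150*(-132))/(-40/2032 - 10447/(-24880)) = (600 - 19800)/(-40*1/2032 - 10447*(-1/24880)) = -19200/(-5/254 + 10447/24880) = -19200/1264569/3159760 = -19200*3159760/1264569 = -20222464000/421523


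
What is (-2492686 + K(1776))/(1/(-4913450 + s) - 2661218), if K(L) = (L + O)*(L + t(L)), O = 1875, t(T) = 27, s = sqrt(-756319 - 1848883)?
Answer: -262774974961625538416910562/170975559402200666354786049 + 4090067*I*sqrt(2605202)/170975559402200666354786049 ≈ -1.5369 + 3.8612e-17*I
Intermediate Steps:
s = I*sqrt(2605202) (s = sqrt(-2605202) = I*sqrt(2605202) ≈ 1614.1*I)
K(L) = (27 + L)*(1875 + L) (K(L) = (L + 1875)*(L + 27) = (1875 + L)*(27 + L) = (27 + L)*(1875 + L))
(-2492686 + K(1776))/(1/(-4913450 + s) - 2661218) = (-2492686 + (50625 + 1776**2 + 1902*1776))/(1/(-4913450 + I*sqrt(2605202)) - 2661218) = (-2492686 + (50625 + 3154176 + 3377952))/(-2661218 + 1/(-4913450 + I*sqrt(2605202))) = (-2492686 + 6582753)/(-2661218 + 1/(-4913450 + I*sqrt(2605202))) = 4090067/(-2661218 + 1/(-4913450 + I*sqrt(2605202)))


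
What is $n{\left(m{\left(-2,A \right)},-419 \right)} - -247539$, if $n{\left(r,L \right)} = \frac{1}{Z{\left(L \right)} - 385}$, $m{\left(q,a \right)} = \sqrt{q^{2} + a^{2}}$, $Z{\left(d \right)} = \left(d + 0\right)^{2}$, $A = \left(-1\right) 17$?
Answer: $\frac{43362891865}{175176} \approx 2.4754 \cdot 10^{5}$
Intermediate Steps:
$A = -17$
$Z{\left(d \right)} = d^{2}$
$m{\left(q,a \right)} = \sqrt{a^{2} + q^{2}}$
$n{\left(r,L \right)} = \frac{1}{-385 + L^{2}}$ ($n{\left(r,L \right)} = \frac{1}{L^{2} - 385} = \frac{1}{-385 + L^{2}}$)
$n{\left(m{\left(-2,A \right)},-419 \right)} - -247539 = \frac{1}{-385 + \left(-419\right)^{2}} - -247539 = \frac{1}{-385 + 175561} + 247539 = \frac{1}{175176} + 247539 = \frac{43362891865}{175176}$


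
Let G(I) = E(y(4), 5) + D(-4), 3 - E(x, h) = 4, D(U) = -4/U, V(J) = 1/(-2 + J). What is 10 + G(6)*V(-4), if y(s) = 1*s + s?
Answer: 10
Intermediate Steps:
y(s) = 2*s (y(s) = s + s = 2*s)
E(x, h) = -1 (E(x, h) = 3 - 1*4 = 3 - 4 = -1)
G(I) = 0 (G(I) = -1 - 4/(-4) = -1 - 4*(-¼) = -1 + 1 = 0)
10 + G(6)*V(-4) = 10 + 0/(-2 - 4) = 10 + 0/(-6) = 10 + 0*(-⅙) = 10 + 0 = 10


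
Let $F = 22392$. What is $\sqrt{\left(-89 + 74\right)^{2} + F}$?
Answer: $3 \sqrt{2513} \approx 150.39$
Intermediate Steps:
$\sqrt{\left(-89 + 74\right)^{2} + F} = \sqrt{\left(-89 + 74\right)^{2} + 22392} = \sqrt{\left(-15\right)^{2} + 22392} = \sqrt{225 + 22392} = \sqrt{22617} = 3 \sqrt{2513}$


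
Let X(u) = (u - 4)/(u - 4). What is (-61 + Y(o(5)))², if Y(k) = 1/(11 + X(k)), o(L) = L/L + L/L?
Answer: 534361/144 ≈ 3710.8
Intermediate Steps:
o(L) = 2 (o(L) = 1 + 1 = 2)
X(u) = 1 (X(u) = (-4 + u)/(-4 + u) = 1)
Y(k) = 1/12 (Y(k) = 1/(11 + 1) = 1/12)
(-61 + Y(o(5)))² = (-61 + 1/12)² = (-731/12)² = 534361/144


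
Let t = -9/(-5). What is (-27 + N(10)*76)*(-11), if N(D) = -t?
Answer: 9009/5 ≈ 1801.8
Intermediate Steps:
t = 9/5 (t = -9*(-⅕) = 9/5 ≈ 1.8000)
N(D) = -9/5 (N(D) = -1*9/5 = -9/5)
(-27 + N(10)*76)*(-11) = (-27 - 9/5*76)*(-11) = (-27 - 684/5)*(-11) = -819/5*(-11) = 9009/5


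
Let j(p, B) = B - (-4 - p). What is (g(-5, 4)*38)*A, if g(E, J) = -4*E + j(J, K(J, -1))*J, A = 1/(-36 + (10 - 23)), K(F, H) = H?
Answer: -1824/49 ≈ -37.224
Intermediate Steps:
j(p, B) = 4 + B + p (j(p, B) = B + (4 + p) = 4 + B + p)
A = -1/49 (A = 1/(-36 - 13) = 1/(-49) = -1/49 ≈ -0.020408)
g(E, J) = -4*E + J*(3 + J) (g(E, J) = -4*E + (4 - 1 + J)*J = -4*E + (3 + J)*J = -4*E + J*(3 + J))
(g(-5, 4)*38)*A = ((-4*(-5) + 4*(3 + 4))*38)*(-1/49) = ((20 + 4*7)*38)*(-1/49) = ((20 + 28)*38)*(-1/49) = (48*38)*(-1/49) = 1824*(-1/49) = -1824/49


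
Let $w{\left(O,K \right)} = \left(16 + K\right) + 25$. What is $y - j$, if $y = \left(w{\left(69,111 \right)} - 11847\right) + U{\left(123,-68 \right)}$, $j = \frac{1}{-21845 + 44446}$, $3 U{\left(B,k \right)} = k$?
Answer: $- \frac{794492956}{67803} \approx -11718.0$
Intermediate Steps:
$U{\left(B,k \right)} = \frac{k}{3}$
$w{\left(O,K \right)} = 41 + K$
$j = \frac{1}{22601} \approx 4.4246 \cdot 10^{-5}$
$y = - \frac{35153}{3}$ ($y = \left(\left(41 + 111\right) - 11847\right) + \frac{1}{3} \left(-68\right) = \left(152 - 11847\right) - \frac{68}{3} = -11695 - \frac{68}{3} = - \frac{35153}{3} \approx -11718.0$)
$y - j = - \frac{35153}{3} - \frac{1}{22601} = - \frac{794492956}{67803}$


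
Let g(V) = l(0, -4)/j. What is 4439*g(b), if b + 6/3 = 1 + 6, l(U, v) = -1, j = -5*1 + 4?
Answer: 4439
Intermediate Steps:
j = -1 (j = -5 + 4 = -1)
b = 5 (b = -2 + (1 + 6) = -2 + 7 = 5)
g(V) = 1 (g(V) = -1/(-1) = -1*(-1) = 1)
4439*g(b) = 4439*1 = 4439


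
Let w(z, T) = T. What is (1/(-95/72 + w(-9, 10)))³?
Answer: 373248/244140625 ≈ 0.0015288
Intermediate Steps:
(1/(-95/72 + w(-9, 10)))³ = (1/(-95/72 + 10))³ = (1/(625/72))³ = (72/625)³ = 373248/244140625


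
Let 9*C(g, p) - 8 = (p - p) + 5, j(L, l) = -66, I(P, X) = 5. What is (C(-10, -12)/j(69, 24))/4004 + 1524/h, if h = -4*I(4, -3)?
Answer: -69704717/914760 ≈ -76.200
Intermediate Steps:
C(g, p) = 13/9 (C(g, p) = 8/9 + ((p - p) + 5)/9 = 8/9 + (0 + 5)/9 = 8/9 + (1/9)*5 = 8/9 + 5/9 = 13/9)
h = -20 (h = -4*5 = -20)
(C(-10, -12)/j(69, 24))/4004 + 1524/h = ((13/9)/(-66))/4004 + 1524/(-20) = ((13/9)*(-1/66))*(1/4004) + 1524*(-1/20) = -13/594*1/4004 - 381/5 = -1/182952 - 381/5 = -69704717/914760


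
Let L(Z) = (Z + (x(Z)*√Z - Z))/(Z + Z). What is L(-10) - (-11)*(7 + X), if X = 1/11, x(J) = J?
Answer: 78 + I*√10/2 ≈ 78.0 + 1.5811*I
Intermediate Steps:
X = 1/11 ≈ 0.090909
L(Z) = √Z/2 (L(Z) = (Z + (Z*√Z - Z))/(Z + Z) = (Z + (Z^(3/2) - Z))/((2*Z)) = Z^(3/2)*(1/(2*Z)) = √Z/2)
L(-10) - (-11)*(7 + X) = √(-10)/2 - (-11)*(7 + 1/11) = (I*√10)/2 - (-11)*78/11 = I*√10/2 - 1*(-78) = I*√10/2 + 78 = 78 + I*√10/2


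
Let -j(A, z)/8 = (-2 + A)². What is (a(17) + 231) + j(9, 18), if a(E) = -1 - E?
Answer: -179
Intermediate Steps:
j(A, z) = -8*(-2 + A)²
(a(17) + 231) + j(9, 18) = ((-1 - 1*17) + 231) - 8*(-2 + 9)² = ((-1 - 17) + 231) - 8*7² = (-18 + 231) - 8*49 = 213 - 392 = -179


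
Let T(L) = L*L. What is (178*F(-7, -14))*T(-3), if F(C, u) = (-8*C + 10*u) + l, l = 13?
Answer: -113742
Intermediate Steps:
F(C, u) = 13 - 8*C + 10*u (F(C, u) = (-8*C + 10*u) + 13 = 13 - 8*C + 10*u)
T(L) = L²
(178*F(-7, -14))*T(-3) = (178*(13 - 8*(-7) + 10*(-14)))*(-3)² = (178*(13 + 56 - 140))*9 = (178*(-71))*9 = -12638*9 = -113742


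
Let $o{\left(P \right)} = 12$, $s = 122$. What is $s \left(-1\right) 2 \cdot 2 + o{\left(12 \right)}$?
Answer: $-476$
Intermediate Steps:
$s \left(-1\right) 2 \cdot 2 + o{\left(12 \right)} = 122 \left(-1\right) 2 \cdot 2 + 12 = 122 \left(\left(-2\right) 2\right) + 12 = 122 \left(-4\right) + 12 = -488 + 12 = -476$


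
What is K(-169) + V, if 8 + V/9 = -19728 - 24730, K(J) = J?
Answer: -400363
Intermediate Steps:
V = -400194 (V = -72 + 9*(-19728 - 24730) = -72 + 9*(-44458) = -72 - 400122 = -400194)
K(-169) + V = -169 - 400194 = -400363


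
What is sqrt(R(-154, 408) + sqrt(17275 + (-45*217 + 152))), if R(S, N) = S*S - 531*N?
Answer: sqrt(-192932 + sqrt(7662)) ≈ 439.14*I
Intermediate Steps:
R(S, N) = S**2 - 531*N
sqrt(R(-154, 408) + sqrt(17275 + (-45*217 + 152))) = sqrt(((-154)**2 - 531*408) + sqrt(17275 + (-45*217 + 152))) = sqrt((23716 - 216648) + sqrt(17275 + (-9765 + 152))) = sqrt(-192932 + sqrt(17275 - 9613)) = sqrt(-192932 + sqrt(7662))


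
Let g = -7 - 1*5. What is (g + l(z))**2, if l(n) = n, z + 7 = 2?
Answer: 289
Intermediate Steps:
g = -12 (g = -7 - 5 = -12)
z = -5 (z = -7 + 2 = -5)
(g + l(z))**2 = (-12 - 5)**2 = (-17)**2 = 289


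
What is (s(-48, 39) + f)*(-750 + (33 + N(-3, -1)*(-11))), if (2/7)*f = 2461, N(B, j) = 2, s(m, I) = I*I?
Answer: -14978791/2 ≈ -7.4894e+6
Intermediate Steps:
s(m, I) = I²
f = 17227/2 (f = (7/2)*2461 = 17227/2 ≈ 8613.5)
(s(-48, 39) + f)*(-750 + (33 + N(-3, -1)*(-11))) = (39² + 17227/2)*(-750 + (33 + 2*(-11))) = (1521 + 17227/2)*(-750 + (33 - 22)) = 20269*(-750 + 11)/2 = (20269/2)*(-739) = -14978791/2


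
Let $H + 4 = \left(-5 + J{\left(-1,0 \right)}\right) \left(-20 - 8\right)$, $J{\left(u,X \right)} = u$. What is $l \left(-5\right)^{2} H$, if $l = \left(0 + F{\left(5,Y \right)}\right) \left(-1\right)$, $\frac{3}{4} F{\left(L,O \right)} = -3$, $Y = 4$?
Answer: $16400$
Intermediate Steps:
$F{\left(L,O \right)} = -4$ ($F{\left(L,O \right)} = \frac{4}{3} \left(-3\right) = -4$)
$l = 4$ ($l = \left(0 - 4\right) \left(-1\right) = \left(-4\right) \left(-1\right) = 4$)
$H = 164$ ($H = -4 + \left(-5 - 1\right) \left(-20 - 8\right) = -4 - 6 \left(-20 - 8\right) = -4 - -168 = -4 + 168 = 164$)
$l \left(-5\right)^{2} H = 4 \left(-5\right)^{2} \cdot 164 = 4 \cdot 25 \cdot 164 = 100 \cdot 164 = 16400$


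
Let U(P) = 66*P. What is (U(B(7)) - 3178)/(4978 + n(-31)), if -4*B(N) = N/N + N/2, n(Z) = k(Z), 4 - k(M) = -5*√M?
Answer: -32405419/49642198 + 65045*I*√31/99284396 ≈ -0.65278 + 0.0036477*I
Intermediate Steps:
k(M) = 4 + 5*√M (k(M) = 4 - (-5)*√M = 4 + 5*√M)
n(Z) = 4 + 5*√Z
B(N) = -¼ - N/8 (B(N) = -(N/N + N/2)/4 = -(1 + N*(½))/4 = -(1 + N/2)/4 = -¼ - N/8)
(U(B(7)) - 3178)/(4978 + n(-31)) = (66*(-¼ - ⅛*7) - 3178)/(4978 + (4 + 5*√(-31))) = (66*(-¼ - 7/8) - 3178)/(4978 + (4 + 5*(I*√31))) = (66*(-9/8) - 3178)/(4978 + (4 + 5*I*√31)) = (-297/4 - 3178)/(4982 + 5*I*√31) = -13009/(4*(4982 + 5*I*√31))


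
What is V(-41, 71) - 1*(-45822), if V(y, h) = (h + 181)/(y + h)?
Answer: 229152/5 ≈ 45830.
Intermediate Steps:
V(y, h) = (181 + h)/(h + y)
V(-41, 71) - 1*(-45822) = (181 + 71)/(71 - 41) - 1*(-45822) = 252/30 + 45822 = (1/30)*252 + 45822 = 42/5 + 45822 = 229152/5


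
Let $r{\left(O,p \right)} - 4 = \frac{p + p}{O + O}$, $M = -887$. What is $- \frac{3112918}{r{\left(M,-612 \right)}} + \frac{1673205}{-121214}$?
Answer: $- \frac{83674499646931}{126062560} \approx -6.6375 \cdot 10^{5}$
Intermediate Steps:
$r{\left(O,p \right)} = 4 + \frac{p}{O}$ ($r{\left(O,p \right)} = 4 + \frac{p + p}{O + O} = 4 + \frac{2 p}{2 O} = 4 + 2 p \frac{1}{2 O} = 4 + \frac{p}{O}$)
$- \frac{3112918}{r{\left(M,-612 \right)}} + \frac{1673205}{-121214} = - \frac{3112918}{4 - \frac{612}{-887}} + \frac{1673205}{-121214} = - \frac{3112918}{4 - - \frac{612}{887}} + 1673205 \left(- \frac{1}{121214}\right) = - \frac{3112918}{4 + \frac{612}{887}} - \frac{1673205}{121214} = - \frac{3112918}{\frac{4160}{887}} - \frac{1673205}{121214} = \left(-3112918\right) \frac{887}{4160} - \frac{1673205}{121214} = - \frac{1380579133}{2080} - \frac{1673205}{121214} = - \frac{83674499646931}{126062560}$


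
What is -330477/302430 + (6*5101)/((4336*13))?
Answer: -781012913/1420614520 ≈ -0.54977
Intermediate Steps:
-330477/302430 + (6*5101)/((4336*13)) = -330477*1/302430 + 30606/56368 = -110159/100810 + 30606*(1/56368) = -110159/100810 + 15303/28184 = -781012913/1420614520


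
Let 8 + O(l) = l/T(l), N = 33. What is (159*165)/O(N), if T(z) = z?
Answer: -26235/7 ≈ -3747.9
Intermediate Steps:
O(l) = -7 (O(l) = -8 + l/l = -8 + 1 = -7)
(159*165)/O(N) = (159*165)/(-7) = 26235*(-⅐) = -26235/7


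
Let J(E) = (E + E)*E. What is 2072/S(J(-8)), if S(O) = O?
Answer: 259/16 ≈ 16.188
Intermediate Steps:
J(E) = 2*E**2 (J(E) = (2*E)*E = 2*E**2)
2072/S(J(-8)) = 2072/((2*(-8)**2)) = 2072/((2*64)) = 2072/128 = 2072*(1/128) = 259/16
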